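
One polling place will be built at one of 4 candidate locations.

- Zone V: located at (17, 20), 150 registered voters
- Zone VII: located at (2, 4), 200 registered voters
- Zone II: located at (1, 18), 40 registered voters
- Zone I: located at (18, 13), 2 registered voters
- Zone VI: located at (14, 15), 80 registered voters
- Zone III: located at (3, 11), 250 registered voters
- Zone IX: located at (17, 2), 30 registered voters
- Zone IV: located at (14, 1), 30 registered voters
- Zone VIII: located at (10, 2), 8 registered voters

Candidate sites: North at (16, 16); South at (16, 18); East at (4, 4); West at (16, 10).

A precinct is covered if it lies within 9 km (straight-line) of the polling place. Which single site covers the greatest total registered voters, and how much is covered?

East, covering 458

Coverage radius r = 9 km; a point is covered iff (Δx)²+(Δy)² ≤ 9² = 81.
  North (16, 16): covers {Zone V, Zone I, Zone VI} → 232
  South (16, 18): covers {Zone V, Zone I, Zone VI} → 232
  East (4, 4): covers {Zone VII, Zone III, Zone VIII} → 458
  West (16, 10): covers {Zone I, Zone VI, Zone IX} → 112
Maximum coverage at East: 458 registered voters.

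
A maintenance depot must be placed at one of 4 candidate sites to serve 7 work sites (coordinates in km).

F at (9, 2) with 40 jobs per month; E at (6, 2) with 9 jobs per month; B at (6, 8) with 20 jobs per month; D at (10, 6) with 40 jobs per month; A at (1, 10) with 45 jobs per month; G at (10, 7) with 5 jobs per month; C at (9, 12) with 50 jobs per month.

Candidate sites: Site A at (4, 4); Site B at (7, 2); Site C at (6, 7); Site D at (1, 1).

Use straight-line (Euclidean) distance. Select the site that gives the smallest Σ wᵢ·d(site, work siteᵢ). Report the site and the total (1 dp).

Total weighted distance at each candidate:
  Site A (4, 4): total = 1390.4
  Site B (7, 2): total = 1399.7
  Site C (6, 7): total = 1037.1
  Site D (1, 1): total = 2091.4
Minimum is at Site C with total 1037.1 km.

Site C, total 1037.1 km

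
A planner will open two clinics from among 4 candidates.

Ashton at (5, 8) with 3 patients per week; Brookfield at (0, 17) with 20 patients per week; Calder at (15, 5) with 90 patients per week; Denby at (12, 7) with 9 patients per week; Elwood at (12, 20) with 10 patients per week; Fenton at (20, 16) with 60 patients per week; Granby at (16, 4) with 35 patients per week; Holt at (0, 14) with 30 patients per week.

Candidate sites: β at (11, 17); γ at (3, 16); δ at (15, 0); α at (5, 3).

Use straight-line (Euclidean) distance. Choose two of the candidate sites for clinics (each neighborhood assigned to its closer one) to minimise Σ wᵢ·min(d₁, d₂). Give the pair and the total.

{β, δ}, total 1832.3

Evaluate every pair (each demand assigned to the nearer of the two):
  {β, δ}: total = 1832.3
  {γ, δ}: total = 1963.3
  {β, γ}: total = 2487.5
  {δ, α}: total = 2527.3
  {β, α}: total = 2529.0
  {γ, α}: total = 2681.9
Best pair: {β, δ} with total 1832.3.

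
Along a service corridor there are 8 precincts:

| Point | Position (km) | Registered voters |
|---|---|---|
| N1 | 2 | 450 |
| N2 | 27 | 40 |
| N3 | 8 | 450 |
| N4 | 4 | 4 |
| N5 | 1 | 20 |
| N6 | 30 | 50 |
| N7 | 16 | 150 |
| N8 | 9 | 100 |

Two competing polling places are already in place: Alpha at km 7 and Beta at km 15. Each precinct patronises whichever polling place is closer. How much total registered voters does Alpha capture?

1024

The indifferent point is the midpoint (7+15)/2 = 11; precincts left of it (closer to Alpha at 7) go to Alpha, those right go to Beta.
  N5 at 1 (w=20) → Alpha
  N1 at 2 (w=450) → Alpha
  N4 at 4 (w=4) → Alpha
  N3 at 8 (w=450) → Alpha
  N8 at 9 (w=100) → Alpha
  N7 at 16 (w=150) → Beta
  N2 at 27 (w=40) → Beta
  N6 at 30 (w=50) → Beta
Alpha captures 1024; Beta captures 240.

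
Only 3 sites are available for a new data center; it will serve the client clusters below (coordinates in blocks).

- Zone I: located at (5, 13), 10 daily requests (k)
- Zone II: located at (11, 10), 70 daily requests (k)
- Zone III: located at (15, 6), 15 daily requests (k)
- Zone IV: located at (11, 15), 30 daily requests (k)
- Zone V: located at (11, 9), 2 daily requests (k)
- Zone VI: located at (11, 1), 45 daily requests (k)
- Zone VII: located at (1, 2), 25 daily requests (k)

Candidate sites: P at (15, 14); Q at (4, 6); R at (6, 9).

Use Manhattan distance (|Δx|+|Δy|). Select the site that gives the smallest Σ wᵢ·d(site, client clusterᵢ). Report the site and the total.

R, total 1875 blocks

Total weighted distance at each candidate:
  P (15, 14): total = 2373
  Q (4, 6): total = 2230
  R (6, 9): total = 1875
Minimum is at R with total 1875 blocks.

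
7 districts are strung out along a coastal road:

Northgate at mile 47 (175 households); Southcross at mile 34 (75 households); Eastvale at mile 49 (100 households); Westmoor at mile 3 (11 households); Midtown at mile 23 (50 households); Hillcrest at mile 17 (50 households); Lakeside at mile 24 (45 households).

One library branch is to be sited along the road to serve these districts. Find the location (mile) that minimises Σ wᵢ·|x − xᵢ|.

x = 47

For a sum of weighted absolute distances on a line, the optimum is the weighted median (not the mean). Total weight W = 506; half-weight = 253.
Sort by position and accumulate weight:
  mile 3 (Westmoor, w=11) → cum 11
  mile 17 (Hillcrest, w=50) → cum 61
  mile 23 (Midtown, w=50) → cum 111
  mile 24 (Lakeside, w=45) → cum 156
  mile 34 (Southcross, w=75) → cum 231
  mile 47 (Northgate, w=175) → cum 406  ≥ 253 → median here
  mile 49 (Eastvale, w=100) → cum 506
Optimal location: mile 47.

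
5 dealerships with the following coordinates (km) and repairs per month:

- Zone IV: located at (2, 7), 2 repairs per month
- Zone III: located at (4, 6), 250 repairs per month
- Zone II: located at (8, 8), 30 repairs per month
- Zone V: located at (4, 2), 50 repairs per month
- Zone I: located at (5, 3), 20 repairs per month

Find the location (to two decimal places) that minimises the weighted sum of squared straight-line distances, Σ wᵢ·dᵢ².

(4.39, 5.44)

The minimiser of Σwᵢ‖p−pᵢ‖² is the weighted centroid p* = (Σwᵢpᵢ)/(Σwᵢ).
Σwᵢ = 352.
Σwᵢxᵢ = 2·2 + 250·4 + 30·8 + 50·4 + 20·5 = 1544.
Σwᵢyᵢ = 2·7 + 250·6 + 30·8 + 50·2 + 20·3 = 1914.
x* = 1544/352 = 4.39, y* = 1914/352 = 5.44.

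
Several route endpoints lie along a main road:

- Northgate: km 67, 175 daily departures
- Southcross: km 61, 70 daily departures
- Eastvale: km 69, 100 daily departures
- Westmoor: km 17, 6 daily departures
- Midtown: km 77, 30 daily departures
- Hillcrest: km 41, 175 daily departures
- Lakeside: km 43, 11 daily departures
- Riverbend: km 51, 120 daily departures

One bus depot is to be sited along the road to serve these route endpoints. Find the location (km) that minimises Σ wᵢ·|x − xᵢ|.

x = 61

For a sum of weighted absolute distances on a line, the optimum is the weighted median (not the mean). Total weight W = 687; half-weight = 343.5.
Sort by position and accumulate weight:
  km 17 (Westmoor, w=6) → cum 6
  km 41 (Hillcrest, w=175) → cum 181
  km 43 (Lakeside, w=11) → cum 192
  km 51 (Riverbend, w=120) → cum 312
  km 61 (Southcross, w=70) → cum 382  ≥ 343.5 → median here
  km 67 (Northgate, w=175) → cum 557
  km 69 (Eastvale, w=100) → cum 657
  km 77 (Midtown, w=30) → cum 687
Optimal location: km 61.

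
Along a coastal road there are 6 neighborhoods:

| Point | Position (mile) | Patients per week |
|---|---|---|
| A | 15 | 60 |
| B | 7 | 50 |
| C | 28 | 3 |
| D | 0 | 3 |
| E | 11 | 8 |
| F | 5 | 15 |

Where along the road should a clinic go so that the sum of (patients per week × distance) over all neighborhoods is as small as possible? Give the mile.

For a sum of weighted absolute distances on a line, the optimum is the weighted median (not the mean). Total weight W = 139; half-weight = 69.5.
Sort by position and accumulate weight:
  mile 0 (D, w=3) → cum 3
  mile 5 (F, w=15) → cum 18
  mile 7 (B, w=50) → cum 68
  mile 11 (E, w=8) → cum 76  ≥ 69.5 → median here
  mile 15 (A, w=60) → cum 136
  mile 28 (C, w=3) → cum 139
Optimal location: mile 11.

x = 11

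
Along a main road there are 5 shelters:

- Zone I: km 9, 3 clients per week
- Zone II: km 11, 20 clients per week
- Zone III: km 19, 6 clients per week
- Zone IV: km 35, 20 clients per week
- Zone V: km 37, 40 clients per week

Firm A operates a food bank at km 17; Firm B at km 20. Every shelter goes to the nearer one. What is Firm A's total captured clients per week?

23

The indifferent point is the midpoint (17+20)/2 = 18.5; shelters left of it (closer to Firm A at 17) go to Firm A, those right go to Firm B.
  Zone I at 9 (w=3) → Firm A
  Zone II at 11 (w=20) → Firm A
  Zone III at 19 (w=6) → Firm B
  Zone IV at 35 (w=20) → Firm B
  Zone V at 37 (w=40) → Firm B
Firm A captures 23; Firm B captures 66.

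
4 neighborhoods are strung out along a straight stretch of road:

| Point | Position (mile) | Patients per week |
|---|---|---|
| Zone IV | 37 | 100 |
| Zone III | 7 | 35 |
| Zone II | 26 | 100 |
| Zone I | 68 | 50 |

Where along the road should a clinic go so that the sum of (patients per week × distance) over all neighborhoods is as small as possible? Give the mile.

x = 37

For a sum of weighted absolute distances on a line, the optimum is the weighted median (not the mean). Total weight W = 285; half-weight = 142.5.
Sort by position and accumulate weight:
  mile 7 (Zone III, w=35) → cum 35
  mile 26 (Zone II, w=100) → cum 135
  mile 37 (Zone IV, w=100) → cum 235  ≥ 142.5 → median here
  mile 68 (Zone I, w=50) → cum 285
Optimal location: mile 37.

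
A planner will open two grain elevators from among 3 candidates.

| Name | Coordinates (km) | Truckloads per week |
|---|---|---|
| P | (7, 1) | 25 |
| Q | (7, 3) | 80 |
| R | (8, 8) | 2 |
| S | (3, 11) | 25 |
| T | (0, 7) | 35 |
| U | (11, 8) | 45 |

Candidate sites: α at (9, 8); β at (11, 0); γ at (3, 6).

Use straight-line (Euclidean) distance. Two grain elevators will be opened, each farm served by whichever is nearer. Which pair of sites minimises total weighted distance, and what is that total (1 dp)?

{α, γ}, total 887.8

Evaluate every pair (each demand assigned to the nearer of the two):
  {α, γ}: total = 887.8
  {α, β}: total = 1079.7
  {β, γ}: total = 1109.5
Best pair: {α, γ} with total 887.8.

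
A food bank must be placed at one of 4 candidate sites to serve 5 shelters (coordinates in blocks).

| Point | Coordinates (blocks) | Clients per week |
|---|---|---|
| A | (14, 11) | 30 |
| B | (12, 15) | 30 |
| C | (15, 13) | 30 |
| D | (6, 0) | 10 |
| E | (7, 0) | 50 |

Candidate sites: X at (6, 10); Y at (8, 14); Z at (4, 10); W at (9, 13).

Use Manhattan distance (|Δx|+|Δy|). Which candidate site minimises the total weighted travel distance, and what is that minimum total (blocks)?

Total weighted distance at each candidate:
  X (6, 10): total = 1610
  Y (8, 14): total = 1570
  Z (4, 10): total = 1910
  W (9, 13): total = 1450
Minimum is at W with total 1450 blocks.

W, total 1450 blocks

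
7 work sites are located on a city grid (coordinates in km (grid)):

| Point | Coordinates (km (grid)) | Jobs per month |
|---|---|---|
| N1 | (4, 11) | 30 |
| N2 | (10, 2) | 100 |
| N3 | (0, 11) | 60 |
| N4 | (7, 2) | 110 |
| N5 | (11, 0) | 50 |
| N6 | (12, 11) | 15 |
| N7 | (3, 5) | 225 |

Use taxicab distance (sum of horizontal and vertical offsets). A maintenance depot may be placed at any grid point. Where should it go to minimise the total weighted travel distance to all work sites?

(4, 5)

Manhattan distance separates: Σwᵢ(|x−xᵢ|+|y−yᵢ|) = Σwᵢ|x−xᵢ| + Σwᵢ|y−yᵢ|, so x and y are optimised independently as 1-D weighted medians.
Total weight W = 590; half = 295.
x-coordinate, sorted with cumulative weight:
  x=0 (N3, w=60) cum 60
  x=3 (N7, w=225) cum 285
  x=4 (N1, w=30) cum 315  ← median
  x=7 (N4, w=110) cum 425
  x=10 (N2, w=100) cum 525
  x=11 (N5, w=50) cum 575
  x=12 (N6, w=15) cum 590
⇒ x* = 4
y-coordinate, sorted with cumulative weight:
  y=0 (N5, w=50) cum 50
  y=2 (N2, w=100) cum 150
  y=2 (N4, w=110) cum 260
  y=5 (N7, w=225) cum 485  ← median
  y=11 (N1, w=30) cum 515
  y=11 (N3, w=60) cum 575
  y=11 (N6, w=15) cum 590
⇒ y* = 5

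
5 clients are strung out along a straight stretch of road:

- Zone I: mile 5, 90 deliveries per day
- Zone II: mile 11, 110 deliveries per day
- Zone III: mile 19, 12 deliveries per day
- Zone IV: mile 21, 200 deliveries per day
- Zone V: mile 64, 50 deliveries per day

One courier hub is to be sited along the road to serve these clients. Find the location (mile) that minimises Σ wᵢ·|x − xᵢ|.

For a sum of weighted absolute distances on a line, the optimum is the weighted median (not the mean). Total weight W = 462; half-weight = 231.
Sort by position and accumulate weight:
  mile 5 (Zone I, w=90) → cum 90
  mile 11 (Zone II, w=110) → cum 200
  mile 19 (Zone III, w=12) → cum 212
  mile 21 (Zone IV, w=200) → cum 412  ≥ 231 → median here
  mile 64 (Zone V, w=50) → cum 462
Optimal location: mile 21.

x = 21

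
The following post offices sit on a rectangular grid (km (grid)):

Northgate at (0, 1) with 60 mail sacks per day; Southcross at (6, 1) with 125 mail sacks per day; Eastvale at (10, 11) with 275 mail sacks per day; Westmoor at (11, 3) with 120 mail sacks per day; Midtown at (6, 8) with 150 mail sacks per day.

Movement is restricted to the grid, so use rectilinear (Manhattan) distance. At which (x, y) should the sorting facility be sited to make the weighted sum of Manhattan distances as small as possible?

Manhattan distance separates: Σwᵢ(|x−xᵢ|+|y−yᵢ|) = Σwᵢ|x−xᵢ| + Σwᵢ|y−yᵢ|, so x and y are optimised independently as 1-D weighted medians.
Total weight W = 730; half = 365.
x-coordinate, sorted with cumulative weight:
  x=0 (Northgate, w=60) cum 60
  x=6 (Southcross, w=125) cum 185
  x=6 (Midtown, w=150) cum 335
  x=10 (Eastvale, w=275) cum 610  ← median
  x=11 (Westmoor, w=120) cum 730
⇒ x* = 10
y-coordinate, sorted with cumulative weight:
  y=1 (Northgate, w=60) cum 60
  y=1 (Southcross, w=125) cum 185
  y=3 (Westmoor, w=120) cum 305
  y=8 (Midtown, w=150) cum 455  ← median
  y=11 (Eastvale, w=275) cum 730
⇒ y* = 8

(10, 8)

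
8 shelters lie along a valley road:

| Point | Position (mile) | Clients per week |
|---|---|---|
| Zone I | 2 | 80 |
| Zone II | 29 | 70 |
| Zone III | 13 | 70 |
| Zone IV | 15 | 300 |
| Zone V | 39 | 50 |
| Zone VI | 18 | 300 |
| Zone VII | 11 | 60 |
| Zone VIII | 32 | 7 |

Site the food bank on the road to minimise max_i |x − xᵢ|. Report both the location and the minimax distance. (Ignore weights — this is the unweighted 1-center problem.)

location 20.5, max distance 18.5

The 1-center on a line is the midpoint of the two extreme points: leftmost at 2, rightmost at 39.
Optimal location = (2 + 39)/2 = 20.5; maximum distance = (39 − 2)/2 = 18.5.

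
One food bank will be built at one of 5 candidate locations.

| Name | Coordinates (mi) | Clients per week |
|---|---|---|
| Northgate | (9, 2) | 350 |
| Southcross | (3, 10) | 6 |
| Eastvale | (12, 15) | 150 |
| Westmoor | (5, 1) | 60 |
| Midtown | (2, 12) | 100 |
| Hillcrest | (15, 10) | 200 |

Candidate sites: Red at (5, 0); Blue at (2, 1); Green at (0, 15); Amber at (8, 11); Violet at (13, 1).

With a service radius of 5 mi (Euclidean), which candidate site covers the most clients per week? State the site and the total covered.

Coverage radius r = 5 mi; a point is covered iff (Δx)²+(Δy)² ≤ 5² = 25.
  Red (5, 0): covers {Northgate, Westmoor} → 410
  Blue (2, 1): covers {Westmoor} → 60
  Green (0, 15): covers {Midtown} → 100
  Amber (8, 11): covers {none} → 0
  Violet (13, 1): covers {Northgate} → 350
Maximum coverage at Red: 410 clients per week.

Red, covering 410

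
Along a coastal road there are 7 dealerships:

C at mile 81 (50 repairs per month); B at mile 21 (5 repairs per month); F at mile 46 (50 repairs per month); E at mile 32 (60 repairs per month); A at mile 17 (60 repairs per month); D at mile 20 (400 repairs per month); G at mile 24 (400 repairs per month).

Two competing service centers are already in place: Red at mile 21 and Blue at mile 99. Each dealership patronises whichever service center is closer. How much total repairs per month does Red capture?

The indifferent point is the midpoint (21+99)/2 = 60; dealerships left of it (closer to Red at 21) go to Red, those right go to Blue.
  A at 17 (w=60) → Red
  D at 20 (w=400) → Red
  B at 21 (w=5) → Red
  G at 24 (w=400) → Red
  E at 32 (w=60) → Red
  F at 46 (w=50) → Red
  C at 81 (w=50) → Blue
Red captures 975; Blue captures 50.

975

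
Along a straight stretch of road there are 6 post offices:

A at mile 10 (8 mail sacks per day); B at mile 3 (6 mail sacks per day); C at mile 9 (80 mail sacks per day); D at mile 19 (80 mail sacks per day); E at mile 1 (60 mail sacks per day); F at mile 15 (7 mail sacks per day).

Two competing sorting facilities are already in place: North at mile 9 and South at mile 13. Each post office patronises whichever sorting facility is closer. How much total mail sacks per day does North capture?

154

The indifferent point is the midpoint (9+13)/2 = 11; post offices left of it (closer to North at 9) go to North, those right go to South.
  E at 1 (w=60) → North
  B at 3 (w=6) → North
  C at 9 (w=80) → North
  A at 10 (w=8) → North
  F at 15 (w=7) → South
  D at 19 (w=80) → South
North captures 154; South captures 87.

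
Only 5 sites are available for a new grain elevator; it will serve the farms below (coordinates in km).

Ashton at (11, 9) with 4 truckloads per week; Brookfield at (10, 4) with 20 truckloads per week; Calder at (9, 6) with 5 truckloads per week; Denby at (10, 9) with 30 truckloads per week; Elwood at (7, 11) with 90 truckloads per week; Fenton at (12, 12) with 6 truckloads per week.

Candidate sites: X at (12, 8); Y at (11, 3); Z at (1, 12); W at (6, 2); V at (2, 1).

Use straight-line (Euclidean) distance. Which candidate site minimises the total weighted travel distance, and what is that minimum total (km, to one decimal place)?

Total weighted distance at each candidate:
  X (12, 8): total = 729.0
  Y (11, 3): total = 1112.1
  Z (1, 12): total = 1230.6
  W (6, 2): total = 1275.7
  V (2, 1): total = 1696.9
Minimum is at X with total 729.0 km.

X, total 729.0 km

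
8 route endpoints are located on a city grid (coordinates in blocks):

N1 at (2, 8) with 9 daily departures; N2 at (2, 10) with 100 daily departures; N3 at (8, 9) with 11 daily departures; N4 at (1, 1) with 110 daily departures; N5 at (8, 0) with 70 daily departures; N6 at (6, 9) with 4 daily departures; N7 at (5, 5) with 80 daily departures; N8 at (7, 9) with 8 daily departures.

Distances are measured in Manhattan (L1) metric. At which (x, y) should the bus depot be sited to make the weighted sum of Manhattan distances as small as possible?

(2, 5)

Manhattan distance separates: Σwᵢ(|x−xᵢ|+|y−yᵢ|) = Σwᵢ|x−xᵢ| + Σwᵢ|y−yᵢ|, so x and y are optimised independently as 1-D weighted medians.
Total weight W = 392; half = 196.
x-coordinate, sorted with cumulative weight:
  x=1 (N4, w=110) cum 110
  x=2 (N1, w=9) cum 119
  x=2 (N2, w=100) cum 219  ← median
  x=5 (N7, w=80) cum 299
  x=6 (N6, w=4) cum 303
  x=7 (N8, w=8) cum 311
  x=8 (N3, w=11) cum 322
  x=8 (N5, w=70) cum 392
⇒ x* = 2
y-coordinate, sorted with cumulative weight:
  y=0 (N5, w=70) cum 70
  y=1 (N4, w=110) cum 180
  y=5 (N7, w=80) cum 260  ← median
  y=8 (N1, w=9) cum 269
  y=9 (N3, w=11) cum 280
  y=9 (N6, w=4) cum 284
  y=9 (N8, w=8) cum 292
  y=10 (N2, w=100) cum 392
⇒ y* = 5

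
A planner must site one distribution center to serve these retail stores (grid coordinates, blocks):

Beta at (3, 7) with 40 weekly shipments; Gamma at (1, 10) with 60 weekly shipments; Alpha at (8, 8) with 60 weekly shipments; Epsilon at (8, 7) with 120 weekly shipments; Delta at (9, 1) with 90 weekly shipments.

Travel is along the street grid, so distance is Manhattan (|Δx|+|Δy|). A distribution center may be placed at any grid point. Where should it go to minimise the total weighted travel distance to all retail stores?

Manhattan distance separates: Σwᵢ(|x−xᵢ|+|y−yᵢ|) = Σwᵢ|x−xᵢ| + Σwᵢ|y−yᵢ|, so x and y are optimised independently as 1-D weighted medians.
Total weight W = 370; half = 185.
x-coordinate, sorted with cumulative weight:
  x=1 (Gamma, w=60) cum 60
  x=3 (Beta, w=40) cum 100
  x=8 (Alpha, w=60) cum 160
  x=8 (Epsilon, w=120) cum 280  ← median
  x=9 (Delta, w=90) cum 370
⇒ x* = 8
y-coordinate, sorted with cumulative weight:
  y=1 (Delta, w=90) cum 90
  y=7 (Beta, w=40) cum 130
  y=7 (Epsilon, w=120) cum 250  ← median
  y=8 (Alpha, w=60) cum 310
  y=10 (Gamma, w=60) cum 370
⇒ y* = 7

(8, 7)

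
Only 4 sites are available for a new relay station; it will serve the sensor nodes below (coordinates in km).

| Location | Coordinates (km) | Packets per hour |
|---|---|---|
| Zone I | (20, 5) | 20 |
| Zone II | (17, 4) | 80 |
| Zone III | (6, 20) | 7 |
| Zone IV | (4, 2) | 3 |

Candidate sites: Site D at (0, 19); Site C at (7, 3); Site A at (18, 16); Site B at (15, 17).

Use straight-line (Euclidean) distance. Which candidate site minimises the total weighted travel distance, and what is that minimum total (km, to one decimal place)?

Site C, total 1195.7 km

Total weighted distance at each candidate:
  Site D (0, 19): total = 2397.0
  Site C (7, 3): total = 1195.7
  Site A (18, 16): total = 1334.9
  Site B (15, 17): total = 1434.4
Minimum is at Site C with total 1195.7 km.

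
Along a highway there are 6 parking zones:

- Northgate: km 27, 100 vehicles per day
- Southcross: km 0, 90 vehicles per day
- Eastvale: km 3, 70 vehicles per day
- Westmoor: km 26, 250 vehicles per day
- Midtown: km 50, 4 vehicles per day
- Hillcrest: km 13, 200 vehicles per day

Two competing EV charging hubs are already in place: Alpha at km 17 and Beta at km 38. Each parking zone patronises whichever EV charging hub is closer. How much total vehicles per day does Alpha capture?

The indifferent point is the midpoint (17+38)/2 = 27.5; parking zones left of it (closer to Alpha at 17) go to Alpha, those right go to Beta.
  Southcross at 0 (w=90) → Alpha
  Eastvale at 3 (w=70) → Alpha
  Hillcrest at 13 (w=200) → Alpha
  Westmoor at 26 (w=250) → Alpha
  Northgate at 27 (w=100) → Alpha
  Midtown at 50 (w=4) → Beta
Alpha captures 710; Beta captures 4.

710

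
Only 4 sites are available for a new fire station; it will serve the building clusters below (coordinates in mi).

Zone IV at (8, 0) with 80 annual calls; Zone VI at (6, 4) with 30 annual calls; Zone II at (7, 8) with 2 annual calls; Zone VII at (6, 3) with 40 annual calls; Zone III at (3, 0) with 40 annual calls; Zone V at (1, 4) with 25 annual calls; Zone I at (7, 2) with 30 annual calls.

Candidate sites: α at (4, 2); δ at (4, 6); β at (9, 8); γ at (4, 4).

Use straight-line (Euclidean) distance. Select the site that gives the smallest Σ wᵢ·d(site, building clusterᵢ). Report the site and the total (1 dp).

Total weighted distance at each candidate:
  α (4, 2): total = 815.1
  δ (4, 6): total = 1296.6
  β (9, 8): total = 1845.6
  γ (4, 4): total = 960.1
Minimum is at α with total 815.1 mi.

α, total 815.1 mi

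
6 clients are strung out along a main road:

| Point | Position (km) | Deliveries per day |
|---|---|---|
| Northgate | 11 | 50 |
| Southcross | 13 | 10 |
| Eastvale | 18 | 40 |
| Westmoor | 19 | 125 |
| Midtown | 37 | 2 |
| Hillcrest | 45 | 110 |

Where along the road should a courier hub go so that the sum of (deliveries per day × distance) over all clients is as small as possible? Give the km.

For a sum of weighted absolute distances on a line, the optimum is the weighted median (not the mean). Total weight W = 337; half-weight = 168.5.
Sort by position and accumulate weight:
  km 11 (Northgate, w=50) → cum 50
  km 13 (Southcross, w=10) → cum 60
  km 18 (Eastvale, w=40) → cum 100
  km 19 (Westmoor, w=125) → cum 225  ≥ 168.5 → median here
  km 37 (Midtown, w=2) → cum 227
  km 45 (Hillcrest, w=110) → cum 337
Optimal location: km 19.

x = 19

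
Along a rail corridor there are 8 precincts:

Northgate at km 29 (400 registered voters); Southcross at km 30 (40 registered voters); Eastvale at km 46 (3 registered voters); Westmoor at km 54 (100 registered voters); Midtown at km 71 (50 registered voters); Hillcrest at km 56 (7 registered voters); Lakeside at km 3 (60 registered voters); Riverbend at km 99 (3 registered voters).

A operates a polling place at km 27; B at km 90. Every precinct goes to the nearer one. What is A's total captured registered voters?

610

The indifferent point is the midpoint (27+90)/2 = 58.5; precincts left of it (closer to A at 27) go to A, those right go to B.
  Lakeside at 3 (w=60) → A
  Northgate at 29 (w=400) → A
  Southcross at 30 (w=40) → A
  Eastvale at 46 (w=3) → A
  Westmoor at 54 (w=100) → A
  Hillcrest at 56 (w=7) → A
  Midtown at 71 (w=50) → B
  Riverbend at 99 (w=3) → B
A captures 610; B captures 53.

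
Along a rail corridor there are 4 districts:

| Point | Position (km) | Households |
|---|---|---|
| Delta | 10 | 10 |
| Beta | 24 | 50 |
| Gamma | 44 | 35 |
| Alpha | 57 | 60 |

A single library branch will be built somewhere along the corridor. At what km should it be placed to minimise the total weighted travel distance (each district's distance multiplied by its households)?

For a sum of weighted absolute distances on a line, the optimum is the weighted median (not the mean). Total weight W = 155; half-weight = 77.5.
Sort by position and accumulate weight:
  km 10 (Delta, w=10) → cum 10
  km 24 (Beta, w=50) → cum 60
  km 44 (Gamma, w=35) → cum 95  ≥ 77.5 → median here
  km 57 (Alpha, w=60) → cum 155
Optimal location: km 44.

x = 44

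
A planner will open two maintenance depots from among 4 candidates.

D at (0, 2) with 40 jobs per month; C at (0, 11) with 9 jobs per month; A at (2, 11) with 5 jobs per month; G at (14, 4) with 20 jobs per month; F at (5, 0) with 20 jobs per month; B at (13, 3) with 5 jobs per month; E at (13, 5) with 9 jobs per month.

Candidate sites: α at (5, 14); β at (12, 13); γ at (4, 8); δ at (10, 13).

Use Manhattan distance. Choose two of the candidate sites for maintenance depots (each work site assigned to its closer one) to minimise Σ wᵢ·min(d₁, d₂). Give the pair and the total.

Evaluate every pair (each demand assigned to the nearer of the two):
  {β, γ}: total = 1024
  {γ, δ}: total = 1092
  {α, γ}: total = 1126
  {α, β}: total = 1418
  {α, δ}: total = 1486
  {β, δ}: total = 1714
Best pair: {β, γ} with total 1024.

{β, γ}, total 1024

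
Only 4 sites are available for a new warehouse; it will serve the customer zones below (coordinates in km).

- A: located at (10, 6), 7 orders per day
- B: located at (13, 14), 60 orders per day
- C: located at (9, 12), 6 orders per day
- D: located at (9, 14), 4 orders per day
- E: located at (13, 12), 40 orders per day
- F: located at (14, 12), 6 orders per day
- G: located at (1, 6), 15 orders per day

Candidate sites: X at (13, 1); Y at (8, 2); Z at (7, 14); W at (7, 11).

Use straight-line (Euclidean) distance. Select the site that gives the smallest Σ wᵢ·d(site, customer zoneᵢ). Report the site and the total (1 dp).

W, total 874.0 km

Total weighted distance at each candidate:
  X (13, 1): total = 1646.7
  Y (8, 2): total = 1557.9
  Z (7, 14): total = 891.4
  W (7, 11): total = 874.0
Minimum is at W with total 874.0 km.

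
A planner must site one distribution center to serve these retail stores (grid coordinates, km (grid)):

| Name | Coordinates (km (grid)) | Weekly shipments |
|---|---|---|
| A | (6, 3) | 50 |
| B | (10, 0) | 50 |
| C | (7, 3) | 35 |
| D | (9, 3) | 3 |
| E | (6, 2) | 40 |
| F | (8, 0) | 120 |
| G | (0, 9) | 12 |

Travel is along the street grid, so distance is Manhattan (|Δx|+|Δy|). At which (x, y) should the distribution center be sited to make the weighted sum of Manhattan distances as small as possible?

Manhattan distance separates: Σwᵢ(|x−xᵢ|+|y−yᵢ|) = Σwᵢ|x−xᵢ| + Σwᵢ|y−yᵢ|, so x and y are optimised independently as 1-D weighted medians.
Total weight W = 310; half = 155.
x-coordinate, sorted with cumulative weight:
  x=0 (G, w=12) cum 12
  x=6 (A, w=50) cum 62
  x=6 (E, w=40) cum 102
  x=7 (C, w=35) cum 137
  x=8 (F, w=120) cum 257  ← median
  x=9 (D, w=3) cum 260
  x=10 (B, w=50) cum 310
⇒ x* = 8
y-coordinate, sorted with cumulative weight:
  y=0 (B, w=50) cum 50
  y=0 (F, w=120) cum 170  ← median
  y=2 (E, w=40) cum 210
  y=3 (A, w=50) cum 260
  y=3 (C, w=35) cum 295
  y=3 (D, w=3) cum 298
  y=9 (G, w=12) cum 310
⇒ y* = 0

(8, 0)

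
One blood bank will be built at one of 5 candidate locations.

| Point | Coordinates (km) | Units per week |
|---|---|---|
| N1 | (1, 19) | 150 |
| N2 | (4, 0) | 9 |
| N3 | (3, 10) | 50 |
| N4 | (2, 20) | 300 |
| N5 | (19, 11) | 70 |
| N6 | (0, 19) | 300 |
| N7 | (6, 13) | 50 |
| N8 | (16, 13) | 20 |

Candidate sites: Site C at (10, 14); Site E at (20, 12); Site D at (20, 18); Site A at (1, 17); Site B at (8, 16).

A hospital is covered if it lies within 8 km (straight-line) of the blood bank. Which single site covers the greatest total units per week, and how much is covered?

Site A, covering 850

Coverage radius r = 8 km; a point is covered iff (Δx)²+(Δy)² ≤ 8² = 64.
  Site C (10, 14): covers {N7, N8} → 70
  Site E (20, 12): covers {N5, N8} → 90
  Site D (20, 18): covers {N5, N8} → 90
  Site A (1, 17): covers {N1, N3, N4, N6, N7} → 850
  Site B (8, 16): covers {N1, N3, N4, N7} → 550
Maximum coverage at Site A: 850 units per week.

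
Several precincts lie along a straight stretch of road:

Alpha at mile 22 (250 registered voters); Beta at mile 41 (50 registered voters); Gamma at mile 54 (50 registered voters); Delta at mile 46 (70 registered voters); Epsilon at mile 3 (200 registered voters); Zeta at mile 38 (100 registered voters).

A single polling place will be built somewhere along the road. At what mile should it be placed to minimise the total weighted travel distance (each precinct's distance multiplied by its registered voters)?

x = 22

For a sum of weighted absolute distances on a line, the optimum is the weighted median (not the mean). Total weight W = 720; half-weight = 360.
Sort by position and accumulate weight:
  mile 3 (Epsilon, w=200) → cum 200
  mile 22 (Alpha, w=250) → cum 450  ≥ 360 → median here
  mile 38 (Zeta, w=100) → cum 550
  mile 41 (Beta, w=50) → cum 600
  mile 46 (Delta, w=70) → cum 670
  mile 54 (Gamma, w=50) → cum 720
Optimal location: mile 22.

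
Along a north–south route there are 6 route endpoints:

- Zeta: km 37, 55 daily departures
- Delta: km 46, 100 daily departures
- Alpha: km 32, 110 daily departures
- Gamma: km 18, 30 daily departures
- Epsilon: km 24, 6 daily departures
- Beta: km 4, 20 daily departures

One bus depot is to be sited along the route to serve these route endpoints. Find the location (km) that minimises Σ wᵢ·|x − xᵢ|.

For a sum of weighted absolute distances on a line, the optimum is the weighted median (not the mean). Total weight W = 321; half-weight = 160.5.
Sort by position and accumulate weight:
  km 4 (Beta, w=20) → cum 20
  km 18 (Gamma, w=30) → cum 50
  km 24 (Epsilon, w=6) → cum 56
  km 32 (Alpha, w=110) → cum 166  ≥ 160.5 → median here
  km 37 (Zeta, w=55) → cum 221
  km 46 (Delta, w=100) → cum 321
Optimal location: km 32.

x = 32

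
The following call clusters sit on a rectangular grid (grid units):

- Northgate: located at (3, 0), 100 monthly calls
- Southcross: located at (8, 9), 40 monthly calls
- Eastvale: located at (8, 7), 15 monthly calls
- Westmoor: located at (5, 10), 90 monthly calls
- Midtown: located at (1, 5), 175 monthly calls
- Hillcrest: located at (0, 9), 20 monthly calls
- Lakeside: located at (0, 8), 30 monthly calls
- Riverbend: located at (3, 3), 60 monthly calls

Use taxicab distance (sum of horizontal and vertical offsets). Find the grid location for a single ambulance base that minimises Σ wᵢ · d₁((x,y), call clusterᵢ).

Manhattan distance separates: Σwᵢ(|x−xᵢ|+|y−yᵢ|) = Σwᵢ|x−xᵢ| + Σwᵢ|y−yᵢ|, so x and y are optimised independently as 1-D weighted medians.
Total weight W = 530; half = 265.
x-coordinate, sorted with cumulative weight:
  x=0 (Hillcrest, w=20) cum 20
  x=0 (Lakeside, w=30) cum 50
  x=1 (Midtown, w=175) cum 225
  x=3 (Northgate, w=100) cum 325  ← median
  x=3 (Riverbend, w=60) cum 385
  x=5 (Westmoor, w=90) cum 475
  x=8 (Southcross, w=40) cum 515
  x=8 (Eastvale, w=15) cum 530
⇒ x* = 3
y-coordinate, sorted with cumulative weight:
  y=0 (Northgate, w=100) cum 100
  y=3 (Riverbend, w=60) cum 160
  y=5 (Midtown, w=175) cum 335  ← median
  y=7 (Eastvale, w=15) cum 350
  y=8 (Lakeside, w=30) cum 380
  y=9 (Southcross, w=40) cum 420
  y=9 (Hillcrest, w=20) cum 440
  y=10 (Westmoor, w=90) cum 530
⇒ y* = 5

(3, 5)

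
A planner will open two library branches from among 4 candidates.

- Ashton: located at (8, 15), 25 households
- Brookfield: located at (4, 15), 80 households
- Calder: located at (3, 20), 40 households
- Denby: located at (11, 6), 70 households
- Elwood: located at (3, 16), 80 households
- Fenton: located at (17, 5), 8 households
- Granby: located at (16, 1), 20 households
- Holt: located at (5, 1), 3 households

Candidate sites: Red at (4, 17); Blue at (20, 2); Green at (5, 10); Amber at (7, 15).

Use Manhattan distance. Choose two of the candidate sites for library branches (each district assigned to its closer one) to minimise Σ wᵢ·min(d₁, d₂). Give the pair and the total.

Evaluate every pair (each demand assigned to the nearer of the two):
  {Red, Blue}: total = 1736
  {Red, Green}: total = 1893
  {Red, Amber}: total = 2083
  {Blue, Amber}: total = 2131
  {Green, Amber}: total = 2288
  {Blue, Green}: total = 2675
Best pair: {Red, Blue} with total 1736.

{Red, Blue}, total 1736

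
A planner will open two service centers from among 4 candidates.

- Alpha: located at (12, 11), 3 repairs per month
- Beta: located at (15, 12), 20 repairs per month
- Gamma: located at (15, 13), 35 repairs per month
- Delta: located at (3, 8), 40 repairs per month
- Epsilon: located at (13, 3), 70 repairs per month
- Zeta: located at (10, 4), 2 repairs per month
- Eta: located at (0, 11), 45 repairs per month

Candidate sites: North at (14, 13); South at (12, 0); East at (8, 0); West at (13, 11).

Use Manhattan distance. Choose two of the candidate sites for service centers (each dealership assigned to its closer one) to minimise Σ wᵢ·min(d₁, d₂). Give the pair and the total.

Evaluate every pair (each demand assigned to the nearer of the two):
  {South, West}: total = 1600
  {North, South}: total = 1739
  {North, West}: total = 1763
  {East, West}: total = 1880
  {North, East}: total = 1899
  {South, East}: total = 2560
Best pair: {South, West} with total 1600.

{South, West}, total 1600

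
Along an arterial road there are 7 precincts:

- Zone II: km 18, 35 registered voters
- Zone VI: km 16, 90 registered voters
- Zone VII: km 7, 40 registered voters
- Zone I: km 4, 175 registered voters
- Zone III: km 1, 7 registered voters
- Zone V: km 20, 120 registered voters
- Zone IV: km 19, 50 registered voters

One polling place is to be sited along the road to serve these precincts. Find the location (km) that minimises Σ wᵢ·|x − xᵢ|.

For a sum of weighted absolute distances on a line, the optimum is the weighted median (not the mean). Total weight W = 517; half-weight = 258.5.
Sort by position and accumulate weight:
  km 1 (Zone III, w=7) → cum 7
  km 4 (Zone I, w=175) → cum 182
  km 7 (Zone VII, w=40) → cum 222
  km 16 (Zone VI, w=90) → cum 312  ≥ 258.5 → median here
  km 18 (Zone II, w=35) → cum 347
  km 19 (Zone IV, w=50) → cum 397
  km 20 (Zone V, w=120) → cum 517
Optimal location: km 16.

x = 16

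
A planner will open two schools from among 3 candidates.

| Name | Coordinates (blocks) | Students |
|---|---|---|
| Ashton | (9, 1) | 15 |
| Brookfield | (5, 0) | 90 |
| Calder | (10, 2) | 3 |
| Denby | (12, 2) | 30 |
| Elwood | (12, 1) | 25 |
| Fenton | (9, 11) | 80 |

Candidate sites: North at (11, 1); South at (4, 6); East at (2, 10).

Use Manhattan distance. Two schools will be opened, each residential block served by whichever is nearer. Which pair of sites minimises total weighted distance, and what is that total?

{North, East}, total 1391

Evaluate every pair (each demand assigned to the nearer of the two):
  {North, East}: total = 1391
  {North, South}: total = 1551
  {South, East}: total = 2135
Best pair: {North, East} with total 1391.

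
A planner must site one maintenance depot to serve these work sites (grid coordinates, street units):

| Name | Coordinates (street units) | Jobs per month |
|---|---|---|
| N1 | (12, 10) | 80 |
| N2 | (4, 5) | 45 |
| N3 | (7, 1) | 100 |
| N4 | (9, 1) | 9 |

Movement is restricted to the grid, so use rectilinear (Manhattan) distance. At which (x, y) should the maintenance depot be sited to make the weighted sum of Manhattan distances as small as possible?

(7, 5)

Manhattan distance separates: Σwᵢ(|x−xᵢ|+|y−yᵢ|) = Σwᵢ|x−xᵢ| + Σwᵢ|y−yᵢ|, so x and y are optimised independently as 1-D weighted medians.
Total weight W = 234; half = 117.
x-coordinate, sorted with cumulative weight:
  x=4 (N2, w=45) cum 45
  x=7 (N3, w=100) cum 145  ← median
  x=9 (N4, w=9) cum 154
  x=12 (N1, w=80) cum 234
⇒ x* = 7
y-coordinate, sorted with cumulative weight:
  y=1 (N3, w=100) cum 100
  y=1 (N4, w=9) cum 109
  y=5 (N2, w=45) cum 154  ← median
  y=10 (N1, w=80) cum 234
⇒ y* = 5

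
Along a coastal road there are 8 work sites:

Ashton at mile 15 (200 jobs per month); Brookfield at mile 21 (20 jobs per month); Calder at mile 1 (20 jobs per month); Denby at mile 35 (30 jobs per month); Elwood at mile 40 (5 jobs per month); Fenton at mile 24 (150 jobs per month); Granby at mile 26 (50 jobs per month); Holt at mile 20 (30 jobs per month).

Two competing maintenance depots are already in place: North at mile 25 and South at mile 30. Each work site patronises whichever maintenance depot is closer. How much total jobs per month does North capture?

The indifferent point is the midpoint (25+30)/2 = 27.5; work sites left of it (closer to North at 25) go to North, those right go to South.
  Calder at 1 (w=20) → North
  Ashton at 15 (w=200) → North
  Holt at 20 (w=30) → North
  Brookfield at 21 (w=20) → North
  Fenton at 24 (w=150) → North
  Granby at 26 (w=50) → North
  Denby at 35 (w=30) → South
  Elwood at 40 (w=5) → South
North captures 470; South captures 35.

470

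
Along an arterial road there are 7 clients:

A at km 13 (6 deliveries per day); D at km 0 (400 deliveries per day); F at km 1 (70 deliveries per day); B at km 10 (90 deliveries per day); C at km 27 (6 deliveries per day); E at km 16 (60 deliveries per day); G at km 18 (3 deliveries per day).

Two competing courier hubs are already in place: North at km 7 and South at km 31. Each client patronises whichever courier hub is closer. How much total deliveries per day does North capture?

The indifferent point is the midpoint (7+31)/2 = 19; clients left of it (closer to North at 7) go to North, those right go to South.
  D at 0 (w=400) → North
  F at 1 (w=70) → North
  B at 10 (w=90) → North
  A at 13 (w=6) → North
  E at 16 (w=60) → North
  G at 18 (w=3) → North
  C at 27 (w=6) → South
North captures 629; South captures 6.

629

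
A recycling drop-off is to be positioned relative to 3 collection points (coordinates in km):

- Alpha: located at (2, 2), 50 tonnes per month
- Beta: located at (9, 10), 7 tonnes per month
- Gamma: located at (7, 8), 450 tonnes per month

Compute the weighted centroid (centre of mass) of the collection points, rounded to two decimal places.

(6.53, 7.44)

The minimiser of Σwᵢ‖p−pᵢ‖² is the weighted centroid p* = (Σwᵢpᵢ)/(Σwᵢ).
Σwᵢ = 507.
Σwᵢxᵢ = 50·2 + 7·9 + 450·7 = 3313.
Σwᵢyᵢ = 50·2 + 7·10 + 450·8 = 3770.
x* = 3313/507 = 6.53, y* = 3770/507 = 7.44.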